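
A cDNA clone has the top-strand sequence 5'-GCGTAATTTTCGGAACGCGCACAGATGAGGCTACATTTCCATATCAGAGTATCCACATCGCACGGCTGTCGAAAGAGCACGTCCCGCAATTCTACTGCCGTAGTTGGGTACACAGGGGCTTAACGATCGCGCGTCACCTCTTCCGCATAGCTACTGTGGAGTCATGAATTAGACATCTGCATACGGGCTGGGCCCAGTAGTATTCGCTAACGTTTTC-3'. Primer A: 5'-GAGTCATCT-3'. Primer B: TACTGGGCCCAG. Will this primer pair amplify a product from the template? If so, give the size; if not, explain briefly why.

Primer A (GAGTCATCT) does not match the top strand, and its reverse complement AGATGACTC does not match either.
With no annealing site for primer A, no amplification occurs.

No product — primer A has no binding site in the template.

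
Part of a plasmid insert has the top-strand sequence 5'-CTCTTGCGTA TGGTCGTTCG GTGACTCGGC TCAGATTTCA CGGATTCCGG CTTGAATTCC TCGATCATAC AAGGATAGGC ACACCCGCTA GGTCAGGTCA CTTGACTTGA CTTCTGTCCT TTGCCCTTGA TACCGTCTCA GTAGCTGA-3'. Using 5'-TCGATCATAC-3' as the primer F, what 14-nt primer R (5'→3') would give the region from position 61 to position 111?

The product's 3' end on the top strand is position 111.
The reverse primer anneals to the top strand over positions 98–111, i.e. to TCACTTGACTTGAC.
Its sequence written 5'→3' is the reverse complement: GTCAAGTCAAGTGA.

5'-GTCAAGTCAAGTGA-3'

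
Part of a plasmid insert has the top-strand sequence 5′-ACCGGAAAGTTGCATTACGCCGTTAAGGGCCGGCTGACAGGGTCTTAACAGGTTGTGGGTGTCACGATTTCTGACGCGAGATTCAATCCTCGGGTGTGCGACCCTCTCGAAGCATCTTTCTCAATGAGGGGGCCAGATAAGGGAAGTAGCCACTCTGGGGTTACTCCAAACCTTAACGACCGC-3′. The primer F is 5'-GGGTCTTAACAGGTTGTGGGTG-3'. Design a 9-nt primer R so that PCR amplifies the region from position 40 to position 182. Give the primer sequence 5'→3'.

The product's 3' end on the top strand is position 182.
The reverse primer anneals to the top strand over positions 174–182, i.e. to TAACGACCG.
Its sequence written 5'→3' is the reverse complement: CGGTCGTTA.

5'-CGGTCGTTA-3'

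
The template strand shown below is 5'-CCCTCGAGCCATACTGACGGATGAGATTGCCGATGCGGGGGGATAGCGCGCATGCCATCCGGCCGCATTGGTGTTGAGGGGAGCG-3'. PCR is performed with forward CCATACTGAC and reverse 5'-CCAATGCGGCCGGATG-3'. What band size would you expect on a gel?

Scanning the template, CCATACTGAC occurs at positions 9–18; this primer anneals to the bottom strand there with its 3' end pointing downstream.
Reverse complement of the reverse primer: CATCCGGCCGCATTGG. This occurs on the top strand at positions 56–71.
The product runs from position 9 to position 71, so its length is 71 − 9 + 1 = 63 bp.

63 bp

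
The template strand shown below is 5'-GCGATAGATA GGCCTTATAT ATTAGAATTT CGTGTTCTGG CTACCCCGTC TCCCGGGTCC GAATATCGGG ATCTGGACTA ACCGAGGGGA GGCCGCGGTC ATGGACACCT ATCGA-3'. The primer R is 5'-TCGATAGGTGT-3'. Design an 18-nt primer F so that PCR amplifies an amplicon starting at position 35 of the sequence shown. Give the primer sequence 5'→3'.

5'-TTCTGGCTACCCCGTCTC-3'

The reverse primer's reverse complement ACACCTATCGA matches the template at positions 105–115; the product starts at position 35.
The forward primer is identical to the top strand over positions 35–52: TTCTGGCTACCCCGTCTC.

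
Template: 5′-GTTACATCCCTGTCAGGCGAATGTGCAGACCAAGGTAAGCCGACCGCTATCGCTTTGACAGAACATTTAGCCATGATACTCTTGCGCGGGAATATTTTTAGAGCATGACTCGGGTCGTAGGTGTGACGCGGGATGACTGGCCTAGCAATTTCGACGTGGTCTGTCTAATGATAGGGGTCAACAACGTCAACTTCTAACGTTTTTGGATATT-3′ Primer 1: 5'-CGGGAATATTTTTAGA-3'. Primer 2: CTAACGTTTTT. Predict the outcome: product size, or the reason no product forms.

No product — both primers anneal to the same strand and extend in the same direction.

Primer 1 (CGGGAATATTTTTAGA) matches the top strand at positions 87–102 (3' end points downstream).
Primer 2 (CTAACGTTTTT) also matches the top strand directly, at positions 194–204 — its reverse complement AAAAACGTTAG is not present.
Both primers anneal to the bottom strand with 3' ends pointing the same way, so neither can prime synthesis back toward the other.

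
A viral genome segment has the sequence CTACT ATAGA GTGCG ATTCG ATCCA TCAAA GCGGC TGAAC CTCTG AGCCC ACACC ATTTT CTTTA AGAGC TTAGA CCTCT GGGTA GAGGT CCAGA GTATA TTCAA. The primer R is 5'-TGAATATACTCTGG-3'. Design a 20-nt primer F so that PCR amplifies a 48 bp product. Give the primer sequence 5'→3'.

5'-TTTTCTTTAAGAGCTTAGAC-3'

The reverse primer's reverse complement CCAGAGTATATTCA matches the template at positions 91–104, so the product ends at position 104.
A 48 bp product then starts at position 104 − 48 + 1 = 57.
The forward primer is identical to the top strand there: TTTTCTTTAAGAGCTTAGAC.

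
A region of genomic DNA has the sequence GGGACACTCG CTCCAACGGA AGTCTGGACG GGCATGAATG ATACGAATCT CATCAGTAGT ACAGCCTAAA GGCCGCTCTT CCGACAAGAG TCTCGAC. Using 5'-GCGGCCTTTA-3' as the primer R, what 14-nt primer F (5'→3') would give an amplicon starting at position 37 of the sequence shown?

5'-AATGATACGAATCT-3'

The reverse primer's reverse complement TAAAGGCCGC matches the template at positions 67–76; the product starts at position 37.
The forward primer is identical to the top strand over positions 37–50: AATGATACGAATCT.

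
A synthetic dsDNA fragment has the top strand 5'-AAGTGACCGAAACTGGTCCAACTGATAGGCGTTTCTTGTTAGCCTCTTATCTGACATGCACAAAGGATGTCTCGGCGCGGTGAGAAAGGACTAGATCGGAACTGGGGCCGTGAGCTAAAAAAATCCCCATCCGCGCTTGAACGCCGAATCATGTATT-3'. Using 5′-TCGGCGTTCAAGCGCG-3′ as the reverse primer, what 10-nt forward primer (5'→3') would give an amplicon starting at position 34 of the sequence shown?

The reverse primer's reverse complement CGCGCTTGAACGCCGA matches the template at positions 132–147; the product starts at position 34.
The forward primer is identical to the top strand over positions 34–43: TCTTGTTAGC.

5'-TCTTGTTAGC-3'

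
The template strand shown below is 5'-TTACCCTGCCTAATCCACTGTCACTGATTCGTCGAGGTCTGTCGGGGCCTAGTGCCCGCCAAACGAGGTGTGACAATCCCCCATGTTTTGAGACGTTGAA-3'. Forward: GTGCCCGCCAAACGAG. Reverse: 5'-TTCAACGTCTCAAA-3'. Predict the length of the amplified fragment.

49 bp

The forward primer matches the template at positions 52–67.
The reverse primer's reverse complement is TTTGAGACGTTGAA, which matches the template at positions 87–100.
The product runs from position 52 to position 100, so its length is 100 − 52 + 1 = 49 bp.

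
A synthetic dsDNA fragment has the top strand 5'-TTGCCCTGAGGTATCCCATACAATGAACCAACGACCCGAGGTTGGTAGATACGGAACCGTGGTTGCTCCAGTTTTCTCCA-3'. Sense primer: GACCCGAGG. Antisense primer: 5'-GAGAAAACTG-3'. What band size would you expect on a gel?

46 bp

The forward primer matches the template at positions 33–41.
Taking the reverse complement of GAGAAAACTG gives CAGTTTTCTC, found at positions 69–78 on the template; the primer anneals here to the top strand with its 3' end pointing upstream.
The product runs from position 33 to position 78, so its length is 78 − 33 + 1 = 46 bp.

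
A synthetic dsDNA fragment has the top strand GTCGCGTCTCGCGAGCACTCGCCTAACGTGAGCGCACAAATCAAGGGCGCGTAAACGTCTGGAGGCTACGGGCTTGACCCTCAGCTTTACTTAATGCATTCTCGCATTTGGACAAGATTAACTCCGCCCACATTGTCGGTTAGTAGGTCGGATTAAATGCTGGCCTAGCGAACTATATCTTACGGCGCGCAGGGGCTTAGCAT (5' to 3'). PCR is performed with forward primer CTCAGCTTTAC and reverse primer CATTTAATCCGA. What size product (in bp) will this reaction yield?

80 bp

The forward primer matches the template at positions 80–90.
The reverse primer's reverse complement is TCGGATTAAATG, which matches the template at positions 148–159.
Product length = (reverse-primer end) − (forward-primer start) + 1 = 159 − 80 + 1 = 80 bp.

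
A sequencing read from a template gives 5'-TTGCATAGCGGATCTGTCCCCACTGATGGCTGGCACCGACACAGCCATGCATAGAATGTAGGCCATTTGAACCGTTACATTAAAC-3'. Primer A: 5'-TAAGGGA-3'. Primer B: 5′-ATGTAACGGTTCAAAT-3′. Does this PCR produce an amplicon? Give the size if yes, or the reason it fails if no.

No product — primer A has no binding site in the template.

Primer A (TAAGGGA) does not match the top strand, and its reverse complement TCCCTTA does not match either.
With no annealing site for primer A, no amplification occurs.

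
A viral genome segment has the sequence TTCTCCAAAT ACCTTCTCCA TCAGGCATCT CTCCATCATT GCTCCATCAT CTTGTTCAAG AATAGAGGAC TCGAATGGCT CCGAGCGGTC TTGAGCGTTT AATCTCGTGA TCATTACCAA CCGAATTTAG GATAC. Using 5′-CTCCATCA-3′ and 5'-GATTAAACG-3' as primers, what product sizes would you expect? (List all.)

89 bp, 74 bp, 63 bp

The forward primer CTCCATCA matches the top strand at positions 16–23, 31–38, 42–49.
The reverse primer's reverse complement is CGTTTAATC, matching at positions 96–104.
Each forward site pairs with the reverse site to give a product ending at position 104: sizes 89, 74, 63 bp.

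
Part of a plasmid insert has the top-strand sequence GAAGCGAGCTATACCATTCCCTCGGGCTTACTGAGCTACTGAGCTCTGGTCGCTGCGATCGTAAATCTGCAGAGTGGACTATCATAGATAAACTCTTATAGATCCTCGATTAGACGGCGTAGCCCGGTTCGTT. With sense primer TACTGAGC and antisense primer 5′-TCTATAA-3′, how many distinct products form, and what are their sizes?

The forward primer TACTGAGC matches the top strand at positions 29–36, 37–44.
The reverse primer's reverse complement is TTATAGA, matching at positions 96–102.
Each forward site pairs with the reverse site to give a product ending at position 102: sizes 74, 66 bp.

Two products: 74 bp, 66 bp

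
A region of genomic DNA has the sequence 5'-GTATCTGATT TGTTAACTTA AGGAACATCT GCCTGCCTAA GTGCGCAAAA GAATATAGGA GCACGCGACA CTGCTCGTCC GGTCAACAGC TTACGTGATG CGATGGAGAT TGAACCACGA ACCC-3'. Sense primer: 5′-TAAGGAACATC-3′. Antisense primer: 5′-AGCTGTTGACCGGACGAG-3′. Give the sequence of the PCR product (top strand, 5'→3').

Scanning the template, TAAGGAACATC occurs at positions 19–29; this primer anneals to the bottom strand there with its 3' end pointing downstream.
The reverse primer's reverse complement is CTCGTCCGGTCAACAGCT, which matches the template at positions 74–91.
The product is the template from position 19 through 91 (73 bp).

5'-TAAGGAACATCTGCCTGCCTAAGTGCGCAAAAGAATATAGGAGCACGCGACACTGCTCGTCCGGTCAACAGCT-3'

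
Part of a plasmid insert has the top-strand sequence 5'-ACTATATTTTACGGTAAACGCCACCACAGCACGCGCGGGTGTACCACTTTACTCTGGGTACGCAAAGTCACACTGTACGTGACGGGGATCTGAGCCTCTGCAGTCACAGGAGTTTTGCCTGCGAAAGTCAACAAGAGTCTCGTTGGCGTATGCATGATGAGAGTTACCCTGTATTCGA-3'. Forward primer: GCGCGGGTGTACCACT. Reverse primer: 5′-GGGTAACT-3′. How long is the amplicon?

The forward primer matches the template at positions 33–48.
Taking the reverse complement of GGGTAACT gives AGTTACCC, found at positions 162–169 on the template; the primer anneals here to the top strand with its 3' end pointing upstream.
The product runs from position 33 to position 169, so its length is 169 − 33 + 1 = 137 bp.

137 bp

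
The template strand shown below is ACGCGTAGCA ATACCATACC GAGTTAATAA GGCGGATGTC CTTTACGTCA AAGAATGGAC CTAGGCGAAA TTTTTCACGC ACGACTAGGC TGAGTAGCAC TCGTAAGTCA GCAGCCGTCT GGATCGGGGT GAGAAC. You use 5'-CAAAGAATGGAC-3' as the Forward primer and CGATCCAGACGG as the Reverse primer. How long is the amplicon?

78 bp

Scanning the template, CAAAGAATGGAC occurs at positions 49–60; this primer anneals to the bottom strand there with its 3' end pointing downstream.
The reverse primer's reverse complement is CCGTCTGGATCG, which matches the template at positions 115–126.
The product runs from position 49 to position 126, so its length is 126 − 49 + 1 = 78 bp.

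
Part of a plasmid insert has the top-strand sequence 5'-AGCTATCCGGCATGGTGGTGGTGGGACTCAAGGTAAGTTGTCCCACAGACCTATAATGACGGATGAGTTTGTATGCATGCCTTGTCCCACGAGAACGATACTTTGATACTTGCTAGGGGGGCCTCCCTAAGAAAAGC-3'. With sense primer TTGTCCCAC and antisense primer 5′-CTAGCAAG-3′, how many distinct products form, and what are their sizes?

Two products: 79 bp, 35 bp

The forward primer TTGTCCCAC matches the top strand at positions 38–46, 82–90.
The reverse primer's reverse complement is CTTGCTAG, matching at positions 109–116.
Each forward site pairs with the reverse site to give a product ending at position 116: sizes 79, 35 bp.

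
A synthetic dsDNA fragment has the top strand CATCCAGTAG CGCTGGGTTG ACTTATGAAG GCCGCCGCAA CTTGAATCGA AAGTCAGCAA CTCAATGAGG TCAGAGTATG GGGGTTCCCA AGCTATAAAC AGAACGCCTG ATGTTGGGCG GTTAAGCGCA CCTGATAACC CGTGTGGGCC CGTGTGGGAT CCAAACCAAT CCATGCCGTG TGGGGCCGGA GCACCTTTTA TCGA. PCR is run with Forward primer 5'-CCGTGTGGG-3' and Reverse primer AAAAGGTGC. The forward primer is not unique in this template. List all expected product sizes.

60 bp, 50 bp, 24 bp

The forward primer CCGTGTGGG matches the top strand at positions 140–148, 150–158, 176–184.
The reverse primer's reverse complement is GCACCTTTT, matching at positions 191–199.
Each forward site pairs with the reverse site to give a product ending at position 199: sizes 60, 50, 24 bp.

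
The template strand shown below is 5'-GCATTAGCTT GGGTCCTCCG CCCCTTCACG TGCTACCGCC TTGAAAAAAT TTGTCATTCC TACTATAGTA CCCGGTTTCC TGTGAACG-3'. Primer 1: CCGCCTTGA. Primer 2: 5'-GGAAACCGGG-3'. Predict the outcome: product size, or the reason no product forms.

Primer 1 (CCGCCTTGA) matches the top strand at positions 36–44; it acts as a forward primer.
Primer 2's reverse complement is CCCGGTTTCC, matching the top strand at positions 71–80; it acts as a reverse primer.
The 3' ends face each other across positions 36–80, giving a 45 bp product.

Yes — a 45 bp product.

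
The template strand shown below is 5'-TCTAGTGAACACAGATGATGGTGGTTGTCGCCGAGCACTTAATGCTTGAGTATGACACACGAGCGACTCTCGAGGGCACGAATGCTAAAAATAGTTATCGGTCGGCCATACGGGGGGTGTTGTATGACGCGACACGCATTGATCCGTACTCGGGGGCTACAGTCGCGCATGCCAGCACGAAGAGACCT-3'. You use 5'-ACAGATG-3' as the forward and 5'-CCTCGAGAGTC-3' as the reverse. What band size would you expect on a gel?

The forward primer matches the template at positions 11–17.
Taking the reverse complement of CCTCGAGAGTC gives GACTCTCGAGG, found at positions 65–75 on the template; the primer anneals here to the top strand with its 3' end pointing upstream.
The product runs from position 11 to position 75, so its length is 75 − 11 + 1 = 65 bp.

65 bp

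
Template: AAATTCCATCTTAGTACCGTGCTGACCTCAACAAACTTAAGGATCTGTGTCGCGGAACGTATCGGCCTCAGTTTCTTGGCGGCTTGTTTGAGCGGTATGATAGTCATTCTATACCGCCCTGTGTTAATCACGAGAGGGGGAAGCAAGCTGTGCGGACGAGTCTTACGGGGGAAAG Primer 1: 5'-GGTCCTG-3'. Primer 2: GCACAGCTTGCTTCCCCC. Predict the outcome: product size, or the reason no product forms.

No product — primer 1 has no binding site in the template.

Primer 1 (GGTCCTG) does not match the top strand, and its reverse complement CAGGACC does not match either.
With no annealing site for primer 1, no amplification occurs.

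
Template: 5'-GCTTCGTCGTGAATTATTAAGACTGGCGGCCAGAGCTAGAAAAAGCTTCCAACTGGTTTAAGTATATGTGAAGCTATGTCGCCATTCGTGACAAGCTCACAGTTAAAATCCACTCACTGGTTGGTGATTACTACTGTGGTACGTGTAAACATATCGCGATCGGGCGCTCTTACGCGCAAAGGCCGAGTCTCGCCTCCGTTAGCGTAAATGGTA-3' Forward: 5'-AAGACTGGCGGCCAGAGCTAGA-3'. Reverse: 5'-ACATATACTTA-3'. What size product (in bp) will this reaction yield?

51 bp

The forward primer matches the template at positions 19–40.
Reverse complement of the reverse primer: TAAGTATATGT. This occurs on the top strand at positions 59–69.
Amplicon spans positions 19–69: 51 bp.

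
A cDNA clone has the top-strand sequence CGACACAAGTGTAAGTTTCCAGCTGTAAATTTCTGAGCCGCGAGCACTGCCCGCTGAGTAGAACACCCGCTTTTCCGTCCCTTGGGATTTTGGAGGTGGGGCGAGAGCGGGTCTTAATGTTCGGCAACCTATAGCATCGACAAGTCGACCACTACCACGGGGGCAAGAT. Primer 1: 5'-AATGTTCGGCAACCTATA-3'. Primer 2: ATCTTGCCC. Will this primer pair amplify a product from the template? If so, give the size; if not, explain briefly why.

Primer 1 (AATGTTCGGCAACCTATA) matches the top strand at positions 116–133; it acts as a forward primer.
Primer 2's reverse complement is GGGCAAGAT, matching the top strand at positions 161–169; it acts as a reverse primer.
The 3' ends face each other across positions 116–169, giving a 54 bp product.

Yes — a 54 bp product.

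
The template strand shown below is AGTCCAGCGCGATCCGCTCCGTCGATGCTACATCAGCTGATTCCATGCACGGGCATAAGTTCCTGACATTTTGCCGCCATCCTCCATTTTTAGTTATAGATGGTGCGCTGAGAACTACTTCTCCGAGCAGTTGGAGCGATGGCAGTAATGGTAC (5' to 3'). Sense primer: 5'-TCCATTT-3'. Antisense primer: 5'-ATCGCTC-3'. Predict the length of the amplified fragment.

58 bp

Forward primer TCCATTT is found on the top strand at positions 83–89.
Reverse complement of the reverse primer: GAGCGAT. This occurs on the top strand at positions 134–140.
The product runs from position 83 to position 140, so its length is 140 − 83 + 1 = 58 bp.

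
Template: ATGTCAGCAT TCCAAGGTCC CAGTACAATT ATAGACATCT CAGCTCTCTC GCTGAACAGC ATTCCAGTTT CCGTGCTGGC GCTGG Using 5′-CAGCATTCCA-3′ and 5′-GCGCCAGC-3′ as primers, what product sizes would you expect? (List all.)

78 bp, 26 bp

The forward primer CAGCATTCCA matches the top strand at positions 5–14, 57–66.
The reverse primer's reverse complement is GCTGGCGC, matching at positions 75–82.
Each forward site pairs with the reverse site to give a product ending at position 82: sizes 78, 26 bp.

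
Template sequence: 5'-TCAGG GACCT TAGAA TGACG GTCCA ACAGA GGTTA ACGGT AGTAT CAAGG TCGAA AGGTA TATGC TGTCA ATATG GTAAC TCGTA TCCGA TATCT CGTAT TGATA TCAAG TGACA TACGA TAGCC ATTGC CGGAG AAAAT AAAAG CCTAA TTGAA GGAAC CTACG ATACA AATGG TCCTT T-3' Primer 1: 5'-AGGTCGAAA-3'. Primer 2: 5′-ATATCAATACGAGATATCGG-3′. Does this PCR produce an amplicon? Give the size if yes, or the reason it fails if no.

Primer 1 (AGGTCGAAA) matches the top strand at positions 48–56; it acts as a forward primer.
Primer 2's reverse complement is CCGATATCTCGTATTGATAT, matching the top strand at positions 87–106; it acts as a reverse primer.
The 3' ends face each other across positions 48–106, giving a 59 bp product.

Yes — a 59 bp product.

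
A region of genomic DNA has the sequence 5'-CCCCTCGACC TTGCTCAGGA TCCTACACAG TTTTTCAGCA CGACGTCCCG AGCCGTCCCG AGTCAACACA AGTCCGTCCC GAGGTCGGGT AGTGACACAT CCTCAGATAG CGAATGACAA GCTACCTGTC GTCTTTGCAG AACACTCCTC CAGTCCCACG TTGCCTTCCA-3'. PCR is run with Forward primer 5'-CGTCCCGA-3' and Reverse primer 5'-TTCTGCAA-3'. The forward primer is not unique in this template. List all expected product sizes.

99 bp, 89 bp, 68 bp

The forward primer CGTCCCGA matches the top strand at positions 44–51, 54–61, 75–82.
The reverse primer's reverse complement is TTGCAGAA, matching at positions 135–142.
Each forward site pairs with the reverse site to give a product ending at position 142: sizes 99, 89, 68 bp.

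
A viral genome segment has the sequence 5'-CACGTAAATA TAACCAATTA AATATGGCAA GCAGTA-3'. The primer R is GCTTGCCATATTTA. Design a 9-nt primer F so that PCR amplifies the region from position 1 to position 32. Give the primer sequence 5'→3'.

The reverse primer's reverse complement TAAATATGGCAAGC matches the template at positions 19–32; the product starts at position 1.
The forward primer is identical to the top strand over positions 1–9: CACGTAAAT.

5'-CACGTAAAT-3'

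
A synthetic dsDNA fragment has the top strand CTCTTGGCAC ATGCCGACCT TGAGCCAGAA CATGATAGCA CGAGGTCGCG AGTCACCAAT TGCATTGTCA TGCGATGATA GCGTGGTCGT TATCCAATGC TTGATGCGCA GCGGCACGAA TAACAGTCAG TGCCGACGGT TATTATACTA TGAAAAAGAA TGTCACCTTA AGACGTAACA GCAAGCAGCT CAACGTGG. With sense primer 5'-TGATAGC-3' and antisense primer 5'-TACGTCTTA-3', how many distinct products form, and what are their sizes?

Two products: 145 bp, 102 bp

The forward primer TGATAGC matches the top strand at positions 33–39, 76–82.
The reverse primer's reverse complement is TAAGACGTA, matching at positions 169–177.
Each forward site pairs with the reverse site to give a product ending at position 177: sizes 145, 102 bp.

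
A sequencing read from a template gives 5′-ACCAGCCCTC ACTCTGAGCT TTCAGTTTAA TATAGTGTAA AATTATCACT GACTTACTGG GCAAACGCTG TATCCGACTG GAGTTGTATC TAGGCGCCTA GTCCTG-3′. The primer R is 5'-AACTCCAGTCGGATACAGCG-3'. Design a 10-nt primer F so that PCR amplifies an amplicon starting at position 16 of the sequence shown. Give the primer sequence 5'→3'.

5'-GAGCTTTCAG-3'

The reverse primer's reverse complement CGCTGTATCCGACTGGAGTT matches the template at positions 66–85; the product starts at position 16.
The forward primer is identical to the top strand over positions 16–25: GAGCTTTCAG.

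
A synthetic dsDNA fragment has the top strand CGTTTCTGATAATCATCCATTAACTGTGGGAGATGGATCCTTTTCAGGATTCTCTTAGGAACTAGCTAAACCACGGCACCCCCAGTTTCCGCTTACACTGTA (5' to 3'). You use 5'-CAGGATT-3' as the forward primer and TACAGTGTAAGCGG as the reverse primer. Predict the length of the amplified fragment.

Scanning the template, CAGGATT occurs at positions 45–51; this primer anneals to the bottom strand there with its 3' end pointing downstream.
Taking the reverse complement of TACAGTGTAAGCGG gives CCGCTTACACTGTA, found at positions 89–102 on the template; the primer anneals here to the top strand with its 3' end pointing upstream.
The product runs from position 45 to position 102, so its length is 102 − 45 + 1 = 58 bp.

58 bp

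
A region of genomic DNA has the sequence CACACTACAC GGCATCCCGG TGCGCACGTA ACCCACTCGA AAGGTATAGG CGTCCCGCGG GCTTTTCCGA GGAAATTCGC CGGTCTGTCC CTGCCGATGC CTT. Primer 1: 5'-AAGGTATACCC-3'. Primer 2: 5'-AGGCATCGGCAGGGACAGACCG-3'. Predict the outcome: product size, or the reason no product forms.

No product — primer 1 has no binding site in the template.

Primer 1 (AAGGTATACCC) does not match the top strand, and its reverse complement GGGTATACCTT does not match either.
With no annealing site for primer 1, no amplification occurs.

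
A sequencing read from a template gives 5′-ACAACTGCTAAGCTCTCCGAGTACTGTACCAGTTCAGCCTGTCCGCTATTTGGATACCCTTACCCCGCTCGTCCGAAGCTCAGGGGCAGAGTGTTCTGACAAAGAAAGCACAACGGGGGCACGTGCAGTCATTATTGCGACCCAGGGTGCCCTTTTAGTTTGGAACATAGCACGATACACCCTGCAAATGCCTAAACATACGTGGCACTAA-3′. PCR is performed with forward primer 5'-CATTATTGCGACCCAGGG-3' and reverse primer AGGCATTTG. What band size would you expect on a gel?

Forward primer CATTATTGCGACCCAGGG is found on the top strand at positions 130–147.
Taking the reverse complement of AGGCATTTG gives CAAATGCCT, found at positions 185–193 on the template; the primer anneals here to the top strand with its 3' end pointing upstream.
Amplicon spans positions 130–193: 64 bp.

64 bp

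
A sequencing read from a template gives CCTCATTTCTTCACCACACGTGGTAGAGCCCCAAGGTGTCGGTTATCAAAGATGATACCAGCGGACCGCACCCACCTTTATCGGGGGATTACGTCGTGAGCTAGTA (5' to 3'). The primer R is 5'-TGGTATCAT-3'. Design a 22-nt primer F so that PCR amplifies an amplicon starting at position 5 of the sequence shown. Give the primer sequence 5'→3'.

The reverse primer's reverse complement ATGATACCA matches the template at positions 52–60; the product starts at position 5.
The forward primer is identical to the top strand over positions 5–26: ATTTCTTCACCACACGTGGTAG.

5'-ATTTCTTCACCACACGTGGTAG-3'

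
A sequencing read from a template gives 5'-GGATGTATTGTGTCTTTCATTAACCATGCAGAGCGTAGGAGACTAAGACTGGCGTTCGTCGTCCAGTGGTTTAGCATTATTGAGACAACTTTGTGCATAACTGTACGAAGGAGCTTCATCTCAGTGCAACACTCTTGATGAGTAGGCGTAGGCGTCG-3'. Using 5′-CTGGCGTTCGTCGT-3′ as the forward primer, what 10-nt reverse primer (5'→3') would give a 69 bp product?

5'-GAAGCTCCTT-3'

The forward primer binds at positions 49–62, so a 69 bp product ends at position 49 + 69 − 1 = 117.
The reverse primer anneals to the top strand over positions 108–117, i.e. to AAGGAGCTTC.
Its sequence written 5'→3' is the reverse complement: GAAGCTCCTT.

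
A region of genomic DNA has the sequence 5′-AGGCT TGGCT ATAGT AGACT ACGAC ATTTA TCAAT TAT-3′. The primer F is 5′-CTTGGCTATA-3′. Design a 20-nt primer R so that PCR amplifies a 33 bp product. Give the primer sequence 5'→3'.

5'-AATTGATAAATGTCGTAGTC-3'

The forward primer binds at positions 4–13, so a 33 bp product ends at position 4 + 33 − 1 = 36.
The reverse primer anneals to the top strand over positions 17–36, i.e. to GACTACGACATTTATCAATT.
Its sequence written 5'→3' is the reverse complement: AATTGATAAATGTCGTAGTC.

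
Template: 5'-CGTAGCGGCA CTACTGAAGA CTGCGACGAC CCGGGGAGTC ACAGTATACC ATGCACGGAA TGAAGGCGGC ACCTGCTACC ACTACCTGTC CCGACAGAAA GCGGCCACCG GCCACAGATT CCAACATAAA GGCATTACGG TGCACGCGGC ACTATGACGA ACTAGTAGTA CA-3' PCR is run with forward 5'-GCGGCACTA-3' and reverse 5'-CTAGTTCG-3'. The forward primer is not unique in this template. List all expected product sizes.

161 bp, 20 bp

The forward primer GCGGCACTA matches the top strand at positions 5–13, 146–154.
The reverse primer's reverse complement is CGAACTAG, matching at positions 158–165.
Each forward site pairs with the reverse site to give a product ending at position 165: sizes 161, 20 bp.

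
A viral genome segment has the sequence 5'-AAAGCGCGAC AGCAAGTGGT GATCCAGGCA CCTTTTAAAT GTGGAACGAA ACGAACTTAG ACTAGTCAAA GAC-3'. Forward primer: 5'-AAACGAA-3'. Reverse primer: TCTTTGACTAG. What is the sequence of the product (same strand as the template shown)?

5'-AAACGAACTTAGACTAGTCAAAGA-3'

The forward primer matches the template at positions 49–55.
Taking the reverse complement of TCTTTGACTAG gives CTAGTCAAAGA, found at positions 62–72 on the template; the primer anneals here to the top strand with its 3' end pointing upstream.
The product is the template from position 49 through 72 (24 bp).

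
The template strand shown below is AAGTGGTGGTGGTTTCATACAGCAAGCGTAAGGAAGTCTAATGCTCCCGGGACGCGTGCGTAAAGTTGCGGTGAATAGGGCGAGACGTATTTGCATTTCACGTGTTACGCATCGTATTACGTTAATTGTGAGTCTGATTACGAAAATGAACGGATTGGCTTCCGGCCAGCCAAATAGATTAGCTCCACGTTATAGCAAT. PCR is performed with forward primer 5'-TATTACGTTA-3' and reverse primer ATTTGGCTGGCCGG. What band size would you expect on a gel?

61 bp

The forward primer matches the template at positions 115–124.
Taking the reverse complement of ATTTGGCTGGCCGG gives CCGGCCAGCCAAAT, found at positions 162–175 on the template; the primer anneals here to the top strand with its 3' end pointing upstream.
The product runs from position 115 to position 175, so its length is 175 − 115 + 1 = 61 bp.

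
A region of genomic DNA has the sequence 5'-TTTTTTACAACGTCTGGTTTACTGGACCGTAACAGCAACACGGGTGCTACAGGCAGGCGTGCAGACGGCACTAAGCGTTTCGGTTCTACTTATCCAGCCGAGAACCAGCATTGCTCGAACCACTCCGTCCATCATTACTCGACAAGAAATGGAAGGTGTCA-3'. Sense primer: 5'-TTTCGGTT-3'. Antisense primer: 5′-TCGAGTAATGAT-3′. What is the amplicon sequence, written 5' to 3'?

Scanning the template, TTTCGGTT occurs at positions 78–85; this primer anneals to the bottom strand there with its 3' end pointing downstream.
The reverse primer's reverse complement is ATCATTACTCGA, which matches the template at positions 131–142.
The product is the template from position 78 through 142 (65 bp).

5'-TTTCGGTTCTACTTATCCAGCCGAGAACCAGCATTGCTCGAACCACTCCGTCCATCATTACTCGA-3'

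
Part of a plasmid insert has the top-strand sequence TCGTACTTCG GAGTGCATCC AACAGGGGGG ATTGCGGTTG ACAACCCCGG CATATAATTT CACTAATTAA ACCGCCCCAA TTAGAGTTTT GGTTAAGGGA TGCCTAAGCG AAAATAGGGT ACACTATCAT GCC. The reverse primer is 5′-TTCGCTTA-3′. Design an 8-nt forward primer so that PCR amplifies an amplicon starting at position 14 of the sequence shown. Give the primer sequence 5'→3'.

5'-TGCATCCA-3'

The reverse primer's reverse complement TAAGCGAA matches the template at positions 105–112; the product starts at position 14.
The forward primer is identical to the top strand over positions 14–21: TGCATCCA.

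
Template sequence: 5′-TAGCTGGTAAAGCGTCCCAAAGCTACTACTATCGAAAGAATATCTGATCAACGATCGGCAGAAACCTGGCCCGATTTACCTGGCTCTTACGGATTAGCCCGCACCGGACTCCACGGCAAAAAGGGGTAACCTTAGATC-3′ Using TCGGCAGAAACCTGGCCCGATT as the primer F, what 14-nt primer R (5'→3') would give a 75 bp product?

The forward primer binds at positions 55–76, so a 75 bp product ends at position 55 + 75 − 1 = 129.
The reverse primer anneals to the top strand over positions 116–129, i.e. to GCAAAAAGGGGTAA.
Its sequence written 5'→3' is the reverse complement: TTACCCCTTTTTGC.

5'-TTACCCCTTTTTGC-3'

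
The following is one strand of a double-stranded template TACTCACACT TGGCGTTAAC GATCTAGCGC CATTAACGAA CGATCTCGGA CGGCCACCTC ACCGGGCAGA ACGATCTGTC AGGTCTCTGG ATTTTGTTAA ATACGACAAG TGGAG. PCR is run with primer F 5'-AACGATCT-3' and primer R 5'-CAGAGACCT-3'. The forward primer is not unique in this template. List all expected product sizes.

The forward primer AACGATCT matches the top strand at positions 18–25, 39–46, 70–77.
The reverse primer's reverse complement is AGGTCTCTG, matching at positions 81–89.
Each forward site pairs with the reverse site to give a product ending at position 89: sizes 72, 51, 20 bp.

72 bp, 51 bp, 20 bp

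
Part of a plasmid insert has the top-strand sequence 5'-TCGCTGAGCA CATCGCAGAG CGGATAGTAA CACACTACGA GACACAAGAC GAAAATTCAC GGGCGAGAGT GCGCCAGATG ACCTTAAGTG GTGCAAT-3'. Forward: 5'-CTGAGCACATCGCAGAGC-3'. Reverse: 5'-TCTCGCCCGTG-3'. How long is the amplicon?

Scanning the template, CTGAGCACATCGCAGAGC occurs at positions 4–21; this primer anneals to the bottom strand there with its 3' end pointing downstream.
Taking the reverse complement of TCTCGCCCGTG gives CACGGGCGAGA, found at positions 58–68 on the template; the primer anneals here to the top strand with its 3' end pointing upstream.
The product runs from position 4 to position 68, so its length is 68 − 4 + 1 = 65 bp.

65 bp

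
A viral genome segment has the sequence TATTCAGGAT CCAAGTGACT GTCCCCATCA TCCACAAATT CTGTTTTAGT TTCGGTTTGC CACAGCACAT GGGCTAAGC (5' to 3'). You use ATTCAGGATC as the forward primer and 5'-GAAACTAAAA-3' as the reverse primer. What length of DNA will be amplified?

52 bp

Scanning the template, ATTCAGGATC occurs at positions 2–11; this primer anneals to the bottom strand there with its 3' end pointing downstream.
Reverse complement of the reverse primer: TTTTAGTTTC. This occurs on the top strand at positions 44–53.
Product length = (reverse-primer end) − (forward-primer start) + 1 = 53 − 2 + 1 = 52 bp.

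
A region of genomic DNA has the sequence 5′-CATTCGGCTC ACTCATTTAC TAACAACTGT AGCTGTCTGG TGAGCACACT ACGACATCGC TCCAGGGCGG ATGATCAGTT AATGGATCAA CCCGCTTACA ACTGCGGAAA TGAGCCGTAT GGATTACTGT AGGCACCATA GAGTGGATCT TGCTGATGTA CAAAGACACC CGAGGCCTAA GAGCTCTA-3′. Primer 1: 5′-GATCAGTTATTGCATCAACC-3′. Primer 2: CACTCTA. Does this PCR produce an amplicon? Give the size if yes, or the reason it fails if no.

No product — primer 1 has no binding site in the template.

Primer 1 (GATCAGTTATTGCATCAACC) does not match the top strand, and its reverse complement GGTTGATGCAATAACTGATC does not match either.
With no annealing site for primer 1, no amplification occurs.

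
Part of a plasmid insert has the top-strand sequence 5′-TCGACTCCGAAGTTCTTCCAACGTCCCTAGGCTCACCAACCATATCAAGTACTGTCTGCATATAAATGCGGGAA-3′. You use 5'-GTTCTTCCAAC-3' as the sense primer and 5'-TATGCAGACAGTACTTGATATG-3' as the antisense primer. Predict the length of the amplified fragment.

The forward primer matches the template at positions 12–22.
The reverse primer's reverse complement is CATATCAAGTACTGTCTGCATA, which matches the template at positions 41–62.
The product runs from position 12 to position 62, so its length is 62 − 12 + 1 = 51 bp.

51 bp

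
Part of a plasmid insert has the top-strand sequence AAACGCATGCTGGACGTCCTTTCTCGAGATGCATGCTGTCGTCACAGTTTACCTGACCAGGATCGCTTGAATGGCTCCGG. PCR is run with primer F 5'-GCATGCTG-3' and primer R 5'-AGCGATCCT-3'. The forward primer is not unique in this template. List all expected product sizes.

The forward primer GCATGCTG matches the top strand at positions 5–12, 31–38.
The reverse primer's reverse complement is AGGATCGCT, matching at positions 59–67.
Each forward site pairs with the reverse site to give a product ending at position 67: sizes 63, 37 bp.

63 bp, 37 bp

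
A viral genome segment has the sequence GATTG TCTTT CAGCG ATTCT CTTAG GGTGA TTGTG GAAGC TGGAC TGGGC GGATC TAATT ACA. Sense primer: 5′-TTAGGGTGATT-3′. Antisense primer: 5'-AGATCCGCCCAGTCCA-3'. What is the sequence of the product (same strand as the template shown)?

5'-TTAGGGTGATTGTGGAAGCTGGACTGGGCGGATCT-3'

Forward primer TTAGGGTGATT is found on the top strand at positions 22–32.
The reverse primer's reverse complement is TGGACTGGGCGGATCT, which matches the template at positions 41–56.
The product is the template from position 22 through 56 (35 bp).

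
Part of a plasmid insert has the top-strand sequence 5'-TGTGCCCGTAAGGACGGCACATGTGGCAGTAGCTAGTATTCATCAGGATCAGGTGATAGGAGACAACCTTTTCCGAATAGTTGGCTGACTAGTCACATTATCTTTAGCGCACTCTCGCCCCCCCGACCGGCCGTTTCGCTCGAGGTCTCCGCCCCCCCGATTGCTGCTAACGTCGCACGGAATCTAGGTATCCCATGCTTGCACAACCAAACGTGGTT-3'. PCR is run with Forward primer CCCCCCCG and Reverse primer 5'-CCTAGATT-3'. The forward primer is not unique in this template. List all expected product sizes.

The forward primer CCCCCCCG matches the top strand at positions 118–125, 152–159.
The reverse primer's reverse complement is AATCTAGG, matching at positions 181–188.
Each forward site pairs with the reverse site to give a product ending at position 188: sizes 71, 37 bp.

71 bp, 37 bp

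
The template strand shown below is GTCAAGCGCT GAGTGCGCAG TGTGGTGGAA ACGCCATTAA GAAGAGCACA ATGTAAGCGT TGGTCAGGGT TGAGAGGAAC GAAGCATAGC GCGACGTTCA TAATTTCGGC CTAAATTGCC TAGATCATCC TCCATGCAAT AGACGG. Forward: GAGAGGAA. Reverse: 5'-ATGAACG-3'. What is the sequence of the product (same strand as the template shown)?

5'-GAGAGGAACGAAGCATAGCGCGACGTTCAT-3'

Forward primer GAGAGGAA is found on the top strand at positions 72–79.
Reverse complement of the reverse primer: CGTTCAT. This occurs on the top strand at positions 95–101.
The product is the template from position 72 through 101 (30 bp).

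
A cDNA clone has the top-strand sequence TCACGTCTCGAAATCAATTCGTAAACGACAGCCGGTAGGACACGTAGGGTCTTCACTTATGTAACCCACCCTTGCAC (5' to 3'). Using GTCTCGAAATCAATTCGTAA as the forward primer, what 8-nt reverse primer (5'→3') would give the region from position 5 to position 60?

The product's 3' end on the top strand is position 60.
The reverse primer anneals to the top strand over positions 53–60, i.e. to TCACTTAT.
Its sequence written 5'→3' is the reverse complement: ATAAGTGA.

5'-ATAAGTGA-3'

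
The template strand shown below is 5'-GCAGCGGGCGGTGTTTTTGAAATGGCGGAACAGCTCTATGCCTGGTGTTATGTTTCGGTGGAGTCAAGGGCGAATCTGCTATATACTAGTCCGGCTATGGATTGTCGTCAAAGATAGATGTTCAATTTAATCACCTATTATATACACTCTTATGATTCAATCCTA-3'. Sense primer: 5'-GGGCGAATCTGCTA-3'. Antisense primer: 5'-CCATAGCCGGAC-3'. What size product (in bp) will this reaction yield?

33 bp

Forward primer GGGCGAATCTGCTA is found on the top strand at positions 68–81.
The reverse primer's reverse complement is GTCCGGCTATGG, which matches the template at positions 89–100.
The product runs from position 68 to position 100, so its length is 100 − 68 + 1 = 33 bp.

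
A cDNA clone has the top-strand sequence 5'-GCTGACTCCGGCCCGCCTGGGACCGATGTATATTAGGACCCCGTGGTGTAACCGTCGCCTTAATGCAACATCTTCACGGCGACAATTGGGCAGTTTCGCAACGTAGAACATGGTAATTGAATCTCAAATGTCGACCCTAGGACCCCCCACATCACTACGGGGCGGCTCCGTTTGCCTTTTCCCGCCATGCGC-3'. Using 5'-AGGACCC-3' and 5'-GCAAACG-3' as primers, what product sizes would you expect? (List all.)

The forward primer AGGACCC matches the top strand at positions 35–41, 139–145.
The reverse primer's reverse complement is CGTTTGC, matching at positions 169–175.
Each forward site pairs with the reverse site to give a product ending at position 175: sizes 141, 37 bp.

141 bp, 37 bp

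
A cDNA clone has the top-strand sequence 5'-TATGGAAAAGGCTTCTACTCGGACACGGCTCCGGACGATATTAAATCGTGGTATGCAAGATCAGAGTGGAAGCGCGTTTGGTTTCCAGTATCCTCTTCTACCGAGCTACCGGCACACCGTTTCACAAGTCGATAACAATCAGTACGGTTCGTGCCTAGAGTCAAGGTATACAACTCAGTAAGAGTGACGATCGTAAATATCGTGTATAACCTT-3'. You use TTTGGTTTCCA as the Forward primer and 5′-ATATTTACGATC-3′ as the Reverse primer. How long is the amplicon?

124 bp

Scanning the template, TTTGGTTTCCA occurs at positions 77–87; this primer anneals to the bottom strand there with its 3' end pointing downstream.
The reverse primer's reverse complement is GATCGTAAATAT, which matches the template at positions 189–200.
Product length = (reverse-primer end) − (forward-primer start) + 1 = 200 − 77 + 1 = 124 bp.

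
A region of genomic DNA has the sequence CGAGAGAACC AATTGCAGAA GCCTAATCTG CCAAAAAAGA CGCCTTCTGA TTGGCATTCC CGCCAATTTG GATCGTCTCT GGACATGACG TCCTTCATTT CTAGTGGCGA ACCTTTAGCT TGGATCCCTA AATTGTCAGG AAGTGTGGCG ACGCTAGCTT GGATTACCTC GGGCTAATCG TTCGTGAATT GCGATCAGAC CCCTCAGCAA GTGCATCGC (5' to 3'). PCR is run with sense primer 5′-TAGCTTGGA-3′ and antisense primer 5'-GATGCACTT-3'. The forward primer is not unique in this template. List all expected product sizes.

102 bp, 63 bp

The forward primer TAGCTTGGA matches the top strand at positions 116–124, 155–163.
The reverse primer's reverse complement is AAGTGCATC, matching at positions 209–217.
Each forward site pairs with the reverse site to give a product ending at position 217: sizes 102, 63 bp.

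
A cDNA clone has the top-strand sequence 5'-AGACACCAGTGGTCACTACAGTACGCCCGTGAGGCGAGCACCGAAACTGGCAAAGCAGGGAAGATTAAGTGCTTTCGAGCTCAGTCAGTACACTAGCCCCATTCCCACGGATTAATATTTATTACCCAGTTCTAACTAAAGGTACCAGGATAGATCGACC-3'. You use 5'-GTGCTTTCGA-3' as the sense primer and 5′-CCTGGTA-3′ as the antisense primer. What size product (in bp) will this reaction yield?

The forward primer matches the template at positions 69–78.
Reverse complement of the reverse primer: TACCAGG. This occurs on the top strand at positions 143–149.
The product runs from position 69 to position 149, so its length is 149 − 69 + 1 = 81 bp.

81 bp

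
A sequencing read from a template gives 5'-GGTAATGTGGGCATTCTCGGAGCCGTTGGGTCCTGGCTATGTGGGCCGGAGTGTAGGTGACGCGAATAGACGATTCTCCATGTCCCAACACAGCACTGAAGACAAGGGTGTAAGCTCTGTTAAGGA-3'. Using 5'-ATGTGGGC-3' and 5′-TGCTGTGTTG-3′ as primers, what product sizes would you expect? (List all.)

The forward primer ATGTGGGC matches the top strand at positions 5–12, 39–46.
The reverse primer's reverse complement is CAACACAGCA, matching at positions 86–95.
Each forward site pairs with the reverse site to give a product ending at position 95: sizes 91, 57 bp.

91 bp, 57 bp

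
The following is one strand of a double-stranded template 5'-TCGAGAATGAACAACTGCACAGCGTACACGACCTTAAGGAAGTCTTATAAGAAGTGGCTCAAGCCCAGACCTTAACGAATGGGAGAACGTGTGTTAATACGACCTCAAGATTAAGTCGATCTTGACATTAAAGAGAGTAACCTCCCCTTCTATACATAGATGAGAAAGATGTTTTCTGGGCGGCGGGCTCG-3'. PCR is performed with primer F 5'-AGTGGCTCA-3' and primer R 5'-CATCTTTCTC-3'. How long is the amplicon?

The forward primer matches the template at positions 53–61.
The reverse primer's reverse complement is GAGAAAGATG, which matches the template at positions 162–171.
The product runs from position 53 to position 171, so its length is 171 − 53 + 1 = 119 bp.

119 bp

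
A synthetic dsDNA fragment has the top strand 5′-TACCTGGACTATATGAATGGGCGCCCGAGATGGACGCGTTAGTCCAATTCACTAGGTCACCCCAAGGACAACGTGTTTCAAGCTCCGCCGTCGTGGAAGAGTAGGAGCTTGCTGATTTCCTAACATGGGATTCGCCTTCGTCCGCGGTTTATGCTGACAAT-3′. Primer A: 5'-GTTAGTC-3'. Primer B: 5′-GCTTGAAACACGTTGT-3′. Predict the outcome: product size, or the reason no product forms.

Primer A (GTTAGTC) matches the top strand at positions 38–44; it acts as a forward primer.
Primer B's reverse complement is ACAACGTGTTTCAAGC, matching the top strand at positions 68–83; it acts as a reverse primer.
The 3' ends face each other across positions 38–83, giving a 46 bp product.

Yes — a 46 bp product.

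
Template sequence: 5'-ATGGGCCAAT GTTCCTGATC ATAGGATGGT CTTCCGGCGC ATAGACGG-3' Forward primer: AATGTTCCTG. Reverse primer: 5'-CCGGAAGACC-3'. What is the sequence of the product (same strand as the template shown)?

5'-AATGTTCCTGATCATAGGATGGTCTTCCGG-3'

Forward primer AATGTTCCTG is found on the top strand at positions 8–17.
Reverse complement of the reverse primer: GGTCTTCCGG. This occurs on the top strand at positions 28–37.
The product is the template from position 8 through 37 (30 bp).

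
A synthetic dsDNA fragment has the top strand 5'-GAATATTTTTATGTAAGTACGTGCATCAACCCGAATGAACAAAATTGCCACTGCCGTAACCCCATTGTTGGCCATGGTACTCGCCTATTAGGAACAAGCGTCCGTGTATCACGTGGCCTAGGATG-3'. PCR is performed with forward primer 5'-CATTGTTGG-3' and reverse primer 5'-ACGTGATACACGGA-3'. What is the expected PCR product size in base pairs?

52 bp

Forward primer CATTGTTGG is found on the top strand at positions 63–71.
Taking the reverse complement of ACGTGATACACGGA gives TCCGTGTATCACGT, found at positions 101–114 on the template; the primer anneals here to the top strand with its 3' end pointing upstream.
Amplicon spans positions 63–114: 52 bp.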